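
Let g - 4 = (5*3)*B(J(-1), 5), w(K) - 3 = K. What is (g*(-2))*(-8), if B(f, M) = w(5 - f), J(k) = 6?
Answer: 544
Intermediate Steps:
w(K) = 3 + K
B(f, M) = 8 - f (B(f, M) = 3 + (5 - f) = 8 - f)
g = 34 (g = 4 + (5*3)*(8 - 1*6) = 4 + 15*(8 - 6) = 4 + 15*2 = 4 + 30 = 34)
(g*(-2))*(-8) = (34*(-2))*(-8) = -68*(-8) = 544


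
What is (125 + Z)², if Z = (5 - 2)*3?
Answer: 17956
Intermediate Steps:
Z = 9 (Z = 3*3 = 9)
(125 + Z)² = (125 + 9)² = 134² = 17956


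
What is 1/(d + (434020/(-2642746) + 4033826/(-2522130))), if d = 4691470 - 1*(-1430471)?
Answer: 1666337242245/10201215344368500346 ≈ 1.6335e-7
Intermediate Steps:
d = 6121941 (d = 4691470 + 1430471 = 6121941)
1/(d + (434020/(-2642746) + 4033826/(-2522130))) = 1/(6121941 + (434020/(-2642746) + 4033826/(-2522130))) = 1/(6121941 + (434020*(-1/2642746) + 4033826*(-1/2522130))) = 1/(6121941 + (-217010/1321373 - 2016913/1261065)) = 1/(6121941 - 2938758097199/1666337242245) = 1/(10201215344368500346/1666337242245) = 1666337242245/10201215344368500346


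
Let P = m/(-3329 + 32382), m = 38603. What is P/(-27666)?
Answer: -38603/803780298 ≈ -4.8027e-5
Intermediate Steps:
P = 38603/29053 (P = 38603/(-3329 + 32382) = 38603/29053 ≈ 1.3287)
P/(-27666) = (38603/29053)/(-27666) = (38603/29053)*(-1/27666) = -38603/803780298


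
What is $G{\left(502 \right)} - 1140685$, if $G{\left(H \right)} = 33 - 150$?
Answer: $-1140802$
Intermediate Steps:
$G{\left(H \right)} = -117$
$G{\left(502 \right)} - 1140685 = -117 - 1140685 = -1140802$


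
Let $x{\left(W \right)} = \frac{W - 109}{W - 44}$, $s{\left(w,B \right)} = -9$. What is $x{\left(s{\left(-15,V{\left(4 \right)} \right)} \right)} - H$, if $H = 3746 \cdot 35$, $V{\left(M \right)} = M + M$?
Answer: $- \frac{6948712}{53} \approx -1.3111 \cdot 10^{5}$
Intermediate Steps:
$V{\left(M \right)} = 2 M$
$H = 131110$
$x{\left(W \right)} = \frac{-109 + W}{-44 + W}$
$x{\left(s{\left(-15,V{\left(4 \right)} \right)} \right)} - H = \frac{-109 - 9}{-44 - 9} - 131110 = \frac{1}{-53} \left(-118\right) - 131110 = \left(- \frac{1}{53}\right) \left(-118\right) - 131110 = \frac{118}{53} - 131110 = - \frac{6948712}{53}$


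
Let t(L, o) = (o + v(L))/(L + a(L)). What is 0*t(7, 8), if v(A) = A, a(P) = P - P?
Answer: 0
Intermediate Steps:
a(P) = 0
t(L, o) = (L + o)/L (t(L, o) = (o + L)/(L + 0) = (L + o)/L)
0*t(7, 8) = 0*((7 + 8)/7) = 0*((⅐)*15) = 0*(15/7) = 0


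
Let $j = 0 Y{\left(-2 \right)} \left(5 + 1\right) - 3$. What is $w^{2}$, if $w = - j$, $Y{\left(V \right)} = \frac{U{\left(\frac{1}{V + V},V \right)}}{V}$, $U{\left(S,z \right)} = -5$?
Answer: $9$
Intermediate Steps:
$Y{\left(V \right)} = - \frac{5}{V}$
$j = -3$ ($j = 0 - \frac{5}{-2} \left(5 + 1\right) - 3 = 0 \left(-5\right) \left(- \frac{1}{2}\right) 6 - 3 = 0 \cdot \frac{5}{2} \cdot 6 - 3 = 0 \cdot 15 - 3 = 0 - 3 = -3$)
$w = 3$ ($w = \left(-1\right) \left(-3\right) = 3$)
$w^{2} = 3^{2} = 9$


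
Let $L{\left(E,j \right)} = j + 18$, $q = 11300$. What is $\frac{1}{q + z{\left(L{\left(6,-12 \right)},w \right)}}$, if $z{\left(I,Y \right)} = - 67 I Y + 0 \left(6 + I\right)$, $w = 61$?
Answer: $- \frac{1}{13222} \approx -7.5632 \cdot 10^{-5}$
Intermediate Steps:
$L{\left(E,j \right)} = 18 + j$
$z{\left(I,Y \right)} = - 67 I Y$ ($z{\left(I,Y \right)} = - 67 I Y + 0 = - 67 I Y$)
$\frac{1}{q + z{\left(L{\left(6,-12 \right)},w \right)}} = \frac{1}{11300 - 67 \left(18 - 12\right) 61} = \frac{1}{11300 - 402 \cdot 61} = \frac{1}{11300 - 24522} = \frac{1}{-13222} = - \frac{1}{13222}$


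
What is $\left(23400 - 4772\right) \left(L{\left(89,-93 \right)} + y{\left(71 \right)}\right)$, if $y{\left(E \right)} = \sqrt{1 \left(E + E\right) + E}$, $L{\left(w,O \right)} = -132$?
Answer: $-2458896 + 18628 \sqrt{213} \approx -2.187 \cdot 10^{6}$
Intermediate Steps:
$y{\left(E \right)} = \sqrt{3} \sqrt{E}$ ($y{\left(E \right)} = \sqrt{1 \cdot 2 E + E} = \sqrt{2 E + E} = \sqrt{3 E} = \sqrt{3} \sqrt{E}$)
$\left(23400 - 4772\right) \left(L{\left(89,-93 \right)} + y{\left(71 \right)}\right) = \left(23400 - 4772\right) \left(-132 + \sqrt{3} \sqrt{71}\right) = 18628 \left(-132 + \sqrt{213}\right) = -2458896 + 18628 \sqrt{213}$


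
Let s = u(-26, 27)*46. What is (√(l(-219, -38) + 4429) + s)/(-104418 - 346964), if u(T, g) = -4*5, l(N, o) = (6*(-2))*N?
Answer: 460/225691 - √7057/451382 ≈ 0.0018521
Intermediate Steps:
l(N, o) = -12*N
u(T, g) = -20
s = -920 (s = -20*46 = -920)
(√(l(-219, -38) + 4429) + s)/(-104418 - 346964) = (√(-12*(-219) + 4429) - 920)/(-104418 - 346964) = (√(2628 + 4429) - 920)/(-451382) = (√7057 - 920)*(-1/451382) = (-920 + √7057)*(-1/451382) = 460/225691 - √7057/451382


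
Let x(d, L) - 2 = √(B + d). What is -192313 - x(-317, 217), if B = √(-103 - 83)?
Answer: -192315 - √(-317 + I*√186) ≈ -1.9232e+5 - 17.809*I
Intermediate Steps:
B = I*√186 (B = √(-186) = I*√186 ≈ 13.638*I)
x(d, L) = 2 + √(d + I*√186) (x(d, L) = 2 + √(I*√186 + d) = 2 + √(d + I*√186))
-192313 - x(-317, 217) = -192313 - (2 + √(-317 + I*√186)) = -192313 + (-2 - √(-317 + I*√186)) = -192315 - √(-317 + I*√186)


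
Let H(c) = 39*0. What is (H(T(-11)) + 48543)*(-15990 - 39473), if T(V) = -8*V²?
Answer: -2692340409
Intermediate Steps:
H(c) = 0
(H(T(-11)) + 48543)*(-15990 - 39473) = (0 + 48543)*(-15990 - 39473) = 48543*(-55463) = -2692340409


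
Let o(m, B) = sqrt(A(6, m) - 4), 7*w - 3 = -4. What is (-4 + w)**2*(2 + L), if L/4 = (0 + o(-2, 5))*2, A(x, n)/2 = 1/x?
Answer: 1682/49 + 6728*I*sqrt(33)/147 ≈ 34.327 + 262.92*I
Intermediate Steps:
w = -1/7 (w = 3/7 + (1/7)*(-4) = 3/7 - 4/7 = -1/7 ≈ -0.14286)
A(x, n) = 2/x
o(m, B) = I*sqrt(33)/3 (o(m, B) = sqrt(2/6 - 4) = sqrt(2*(1/6) - 4) = sqrt(1/3 - 4) = sqrt(-11/3) = I*sqrt(33)/3)
L = 8*I*sqrt(33)/3 (L = 4*((0 + I*sqrt(33)/3)*2) = 4*((I*sqrt(33)/3)*2) = 4*(2*I*sqrt(33)/3) = 8*I*sqrt(33)/3 ≈ 15.319*I)
(-4 + w)**2*(2 + L) = (-4 - 1/7)**2*(2 + 8*I*sqrt(33)/3) = (-29/7)**2*(2 + 8*I*sqrt(33)/3) = 841*(2 + 8*I*sqrt(33)/3)/49 = 1682/49 + 6728*I*sqrt(33)/147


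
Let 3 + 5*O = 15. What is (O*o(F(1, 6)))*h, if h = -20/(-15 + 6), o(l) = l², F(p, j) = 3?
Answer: 48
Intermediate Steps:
O = 12/5 (O = -⅗ + (⅕)*15 = -⅗ + 3 = 12/5 ≈ 2.4000)
h = 20/9 (h = -20/(-9) = -20*(-⅑) = 20/9 ≈ 2.2222)
(O*o(F(1, 6)))*h = ((12/5)*3²)*(20/9) = ((12/5)*9)*(20/9) = (108/5)*(20/9) = 48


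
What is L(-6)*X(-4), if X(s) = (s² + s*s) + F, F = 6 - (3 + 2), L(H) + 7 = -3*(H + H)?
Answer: 957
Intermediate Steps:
L(H) = -7 - 6*H (L(H) = -7 - 3*(H + H) = -7 - 6*H)
F = 1 (F = 6 - 1*5 = 6 - 5 = 1)
X(s) = 1 + 2*s² (X(s) = (s² + s*s) + 1 = (s² + s²) + 1 = 2*s² + 1 = 1 + 2*s²)
L(-6)*X(-4) = (-7 - 6*(-6))*(1 + 2*(-4)²) = (-7 + 36)*(1 + 2*16) = 29*(1 + 32) = 29*33 = 957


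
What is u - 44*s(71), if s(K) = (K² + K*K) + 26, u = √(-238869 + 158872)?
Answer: -444752 + I*√79997 ≈ -4.4475e+5 + 282.84*I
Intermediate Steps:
u = I*√79997 (u = √(-79997) = I*√79997 ≈ 282.84*I)
s(K) = 26 + 2*K² (s(K) = (K² + K²) + 26 = 2*K² + 26 = 26 + 2*K²)
u - 44*s(71) = I*√79997 - 44*(26 + 2*71²) = I*√79997 - 44*(26 + 2*5041) = I*√79997 - 44*(26 + 10082) = I*√79997 - 44*10108 = I*√79997 - 1*444752 = I*√79997 - 444752 = -444752 + I*√79997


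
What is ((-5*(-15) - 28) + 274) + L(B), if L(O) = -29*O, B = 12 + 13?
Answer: -404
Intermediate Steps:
B = 25
((-5*(-15) - 28) + 274) + L(B) = ((-5*(-15) - 28) + 274) - 29*25 = ((75 - 28) + 274) - 725 = (47 + 274) - 725 = 321 - 725 = -404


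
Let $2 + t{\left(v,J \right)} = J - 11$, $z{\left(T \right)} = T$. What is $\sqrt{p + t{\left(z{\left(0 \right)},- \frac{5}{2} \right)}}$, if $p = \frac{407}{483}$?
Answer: $\frac{i \sqrt{13677594}}{966} \approx 3.8285 i$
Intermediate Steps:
$t{\left(v,J \right)} = -13 + J$ ($t{\left(v,J \right)} = -2 + \left(J - 11\right) = -2 + \left(-11 + J\right) = -13 + J$)
$p = \frac{407}{483}$ ($p = 407 \cdot \frac{1}{483} = \frac{407}{483} \approx 0.84265$)
$\sqrt{p + t{\left(z{\left(0 \right)},- \frac{5}{2} \right)}} = \sqrt{\frac{407}{483} - \left(13 + \frac{5}{2}\right)} = \sqrt{\frac{407}{483} - \frac{31}{2}} = \sqrt{- \frac{14159}{966}} = \frac{i \sqrt{13677594}}{966}$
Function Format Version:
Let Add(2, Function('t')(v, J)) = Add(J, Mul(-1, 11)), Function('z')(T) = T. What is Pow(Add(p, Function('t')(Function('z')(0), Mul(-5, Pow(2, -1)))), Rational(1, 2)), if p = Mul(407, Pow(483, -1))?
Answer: Mul(Rational(1, 966), I, Pow(13677594, Rational(1, 2))) ≈ Mul(3.8285, I)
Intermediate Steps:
Function('t')(v, J) = Add(-13, J) (Function('t')(v, J) = Add(-2, Add(J, Mul(-1, 11))) = Add(-2, Add(J, -11)) = Add(-2, Add(-11, J)) = Add(-13, J))
p = Rational(407, 483) (p = Mul(407, Rational(1, 483)) = Rational(407, 483) ≈ 0.84265)
Pow(Add(p, Function('t')(Function('z')(0), Mul(-5, Pow(2, -1)))), Rational(1, 2)) = Pow(Add(Rational(407, 483), Add(-13, Mul(-5, Pow(2, -1)))), Rational(1, 2)) = Pow(Add(Rational(407, 483), Add(-13, Mul(-5, Rational(1, 2)))), Rational(1, 2)) = Pow(Add(Rational(407, 483), Add(-13, Rational(-5, 2))), Rational(1, 2)) = Pow(Add(Rational(407, 483), Rational(-31, 2)), Rational(1, 2)) = Pow(Rational(-14159, 966), Rational(1, 2)) = Mul(Rational(1, 966), I, Pow(13677594, Rational(1, 2)))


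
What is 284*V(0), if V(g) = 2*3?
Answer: 1704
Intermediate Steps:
V(g) = 6
284*V(0) = 284*6 = 1704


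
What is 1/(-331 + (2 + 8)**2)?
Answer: -1/231 ≈ -0.0043290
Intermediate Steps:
1/(-331 + (2 + 8)**2) = 1/(-331 + 10**2) = 1/(-331 + 100) = 1/(-231) = -1/231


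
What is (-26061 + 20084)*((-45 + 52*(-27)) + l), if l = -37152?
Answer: 230718177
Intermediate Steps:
(-26061 + 20084)*((-45 + 52*(-27)) + l) = (-26061 + 20084)*((-45 + 52*(-27)) - 37152) = -5977*((-45 - 1404) - 37152) = -5977*(-1449 - 37152) = -5977*(-38601) = 230718177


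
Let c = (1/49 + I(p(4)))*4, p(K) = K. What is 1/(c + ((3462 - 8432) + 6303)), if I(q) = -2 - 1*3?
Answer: 49/64341 ≈ 0.00076157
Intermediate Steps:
I(q) = -5 (I(q) = -2 - 3 = -5)
c = -976/49 (c = (1/49 - 5)*4 = -244/49*4 = -976/49 ≈ -19.918)
1/(c + ((3462 - 8432) + 6303)) = 1/(-976/49 + ((3462 - 8432) + 6303)) = 1/(-976/49 + (-4970 + 6303)) = 1/(-976/49 + 1333) = 1/(64341/49) = 49/64341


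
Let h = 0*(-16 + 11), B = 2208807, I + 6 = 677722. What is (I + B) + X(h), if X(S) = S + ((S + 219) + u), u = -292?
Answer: 2886450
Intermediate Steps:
I = 677716 (I = -6 + 677722 = 677716)
h = 0 (h = 0*(-5) = 0)
X(S) = -73 + 2*S (X(S) = S + ((S + 219) - 292) = S + ((219 + S) - 292) = S + (-73 + S) = -73 + 2*S)
(I + B) + X(h) = (677716 + 2208807) + (-73 + 2*0) = 2886523 + (-73 + 0) = 2886523 - 73 = 2886450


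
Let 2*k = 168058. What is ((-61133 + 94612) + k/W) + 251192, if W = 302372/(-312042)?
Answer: 29927981197/151186 ≈ 1.9795e+5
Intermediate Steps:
k = 84029 (k = (½)*168058 = 84029)
W = -151186/156021 (W = 302372*(-1/312042) = -151186/156021 ≈ -0.96901)
((-61133 + 94612) + k/W) + 251192 = ((-61133 + 94612) + 84029/(-151186/156021)) + 251192 = (33479 + 84029*(-156021/151186)) + 251192 = (33479 - 13110288609/151186) + 251192 = -8048732515/151186 + 251192 = 29927981197/151186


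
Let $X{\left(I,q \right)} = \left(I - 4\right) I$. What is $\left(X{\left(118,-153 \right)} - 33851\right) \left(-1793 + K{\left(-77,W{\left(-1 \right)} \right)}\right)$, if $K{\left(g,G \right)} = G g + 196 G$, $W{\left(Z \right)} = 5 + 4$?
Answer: $14728078$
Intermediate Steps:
$W{\left(Z \right)} = 9$
$K{\left(g,G \right)} = 196 G + G g$
$X{\left(I,q \right)} = I \left(-4 + I\right)$ ($X{\left(I,q \right)} = \left(-4 + I\right) I = I \left(-4 + I\right)$)
$\left(X{\left(118,-153 \right)} - 33851\right) \left(-1793 + K{\left(-77,W{\left(-1 \right)} \right)}\right) = \left(118 \left(-4 + 118\right) - 33851\right) \left(-1793 + 9 \left(196 - 77\right)\right) = \left(118 \cdot 114 - 33851\right) \left(-1793 + 9 \cdot 119\right) = \left(13452 - 33851\right) \left(-1793 + 1071\right) = \left(-20399\right) \left(-722\right) = 14728078$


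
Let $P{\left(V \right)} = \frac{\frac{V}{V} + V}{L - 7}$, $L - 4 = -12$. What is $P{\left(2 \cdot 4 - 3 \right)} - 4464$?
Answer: $- \frac{22322}{5} \approx -4464.4$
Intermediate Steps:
$L = -8$ ($L = 4 - 12 = -8$)
$P{\left(V \right)} = - \frac{1}{15} - \frac{V}{15}$ ($P{\left(V \right)} = \frac{\frac{V}{V} + V}{-8 - 7} = \frac{1 + V}{-15} = \left(1 + V\right) \left(- \frac{1}{15}\right) = - \frac{1}{15} - \frac{V}{15}$)
$P{\left(2 \cdot 4 - 3 \right)} - 4464 = \left(- \frac{1}{15} - \frac{2 \cdot 4 - 3}{15}\right) - 4464 = \left(- \frac{1}{15} - \frac{8 - 3}{15}\right) - 4464 = \left(- \frac{1}{15} - \frac{1}{3}\right) - 4464 = - \frac{2}{5} - 4464 = - \frac{22322}{5}$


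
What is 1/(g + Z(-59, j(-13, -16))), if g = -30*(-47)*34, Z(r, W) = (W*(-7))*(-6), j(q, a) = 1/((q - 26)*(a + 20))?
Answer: 26/1246433 ≈ 2.0860e-5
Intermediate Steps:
j(q, a) = 1/((-26 + q)*(20 + a))
Z(r, W) = 42*W (Z(r, W) = -7*W*(-6) = 42*W)
g = 47940 (g = 1410*34 = 47940)
1/(g + Z(-59, j(-13, -16))) = 1/(47940 + 42/(-520 - 26*(-16) + 20*(-13) - 16*(-13))) = 1/(47940 + 42/(-520 + 416 - 260 + 208)) = 1/(47940 + 42/(-156)) = 1/(47940 + 42*(-1/156)) = 1/(47940 - 7/26) = 1/(1246433/26) = 26/1246433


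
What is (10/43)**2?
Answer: 100/1849 ≈ 0.054083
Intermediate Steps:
(10/43)**2 = 100/1849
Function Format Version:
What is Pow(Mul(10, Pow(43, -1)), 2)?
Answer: Rational(100, 1849) ≈ 0.054083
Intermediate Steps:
Pow(Mul(10, Pow(43, -1)), 2) = Pow(Mul(10, Rational(1, 43)), 2) = Pow(Rational(10, 43), 2) = Rational(100, 1849)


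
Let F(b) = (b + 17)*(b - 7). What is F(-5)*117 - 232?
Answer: -17080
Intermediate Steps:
F(b) = (-7 + b)*(17 + b) (F(b) = (17 + b)*(-7 + b) = (-7 + b)*(17 + b))
F(-5)*117 - 232 = (-119 + (-5)² + 10*(-5))*117 - 232 = (-119 + 25 - 50)*117 - 232 = -144*117 - 232 = -16848 - 232 = -17080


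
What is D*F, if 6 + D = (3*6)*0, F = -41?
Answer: 246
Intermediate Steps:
D = -6 (D = -6 + (3*6)*0 = -6 + 18*0 = -6 + 0 = -6)
D*F = -6*(-41) = 246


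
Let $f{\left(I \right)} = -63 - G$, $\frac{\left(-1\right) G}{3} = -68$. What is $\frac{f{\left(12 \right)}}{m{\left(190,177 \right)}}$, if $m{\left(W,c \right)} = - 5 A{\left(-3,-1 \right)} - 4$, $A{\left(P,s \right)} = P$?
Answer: $- \frac{267}{11} \approx -24.273$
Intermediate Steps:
$G = 204$ ($G = \left(-3\right) \left(-68\right) = 204$)
$m{\left(W,c \right)} = 11$ ($m{\left(W,c \right)} = \left(-5\right) \left(-3\right) - 4 = 15 - 4 = 11$)
$f{\left(I \right)} = -267$ ($f{\left(I \right)} = -63 - 204 = -267$)
$\frac{f{\left(12 \right)}}{m{\left(190,177 \right)}} = - \frac{267}{11}$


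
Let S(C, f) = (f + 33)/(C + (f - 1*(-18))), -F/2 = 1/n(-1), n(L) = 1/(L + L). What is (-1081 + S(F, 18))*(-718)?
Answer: 15504851/20 ≈ 7.7524e+5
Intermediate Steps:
n(L) = 1/(2*L)
F = 4 (F = -2/((½)/(-1)) = -2/((½)*(-1)) = -2/(-½) = -2*(-2) = 4)
S(C, f) = (33 + f)/(18 + C + f) (S(C, f) = (33 + f)/(C + (f + 18)) = (33 + f)/(C + (18 + f)) = (33 + f)/(18 + C + f))
(-1081 + S(F, 18))*(-718) = (-1081 + (33 + 18)/(18 + 4 + 18))*(-718) = (-1081 + 51/40)*(-718) = -43189/40*(-718) = 15504851/20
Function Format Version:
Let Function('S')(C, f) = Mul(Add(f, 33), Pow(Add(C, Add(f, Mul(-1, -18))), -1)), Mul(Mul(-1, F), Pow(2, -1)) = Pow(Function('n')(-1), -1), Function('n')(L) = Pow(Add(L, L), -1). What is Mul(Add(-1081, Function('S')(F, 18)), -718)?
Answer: Rational(15504851, 20) ≈ 7.7524e+5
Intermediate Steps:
Function('n')(L) = Mul(Rational(1, 2), Pow(L, -1)) (Function('n')(L) = Pow(Mul(2, L), -1) = Mul(Rational(1, 2), Pow(L, -1)))
F = 4 (F = Mul(-2, Pow(Mul(Rational(1, 2), Pow(-1, -1)), -1)) = Mul(-2, Pow(Mul(Rational(1, 2), -1), -1)) = Mul(-2, Pow(Rational(-1, 2), -1)) = Mul(-2, -2) = 4)
Function('S')(C, f) = Mul(Pow(Add(18, C, f), -1), Add(33, f)) (Function('S')(C, f) = Mul(Add(33, f), Pow(Add(C, Add(f, 18)), -1)) = Mul(Add(33, f), Pow(Add(C, Add(18, f)), -1)) = Mul(Add(33, f), Pow(Add(18, C, f), -1)) = Mul(Pow(Add(18, C, f), -1), Add(33, f)))
Mul(Add(-1081, Function('S')(F, 18)), -718) = Mul(Add(-1081, Mul(Pow(Add(18, 4, 18), -1), Add(33, 18))), -718) = Mul(Add(-1081, Mul(Pow(40, -1), 51)), -718) = Mul(Add(-1081, Mul(Rational(1, 40), 51)), -718) = Mul(Add(-1081, Rational(51, 40)), -718) = Mul(Rational(-43189, 40), -718) = Rational(15504851, 20)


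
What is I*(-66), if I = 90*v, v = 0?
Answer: 0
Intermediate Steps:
I = 0 (I = 90*0 = 0)
I*(-66) = 0*(-66) = 0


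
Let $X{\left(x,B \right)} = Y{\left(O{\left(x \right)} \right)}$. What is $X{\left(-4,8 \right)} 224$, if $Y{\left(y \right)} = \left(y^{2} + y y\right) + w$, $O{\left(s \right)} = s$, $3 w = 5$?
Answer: $\frac{22624}{3} \approx 7541.3$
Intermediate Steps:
$w = \frac{5}{3}$ ($w = \frac{1}{3} \cdot 5 = \frac{5}{3} \approx 1.6667$)
$Y{\left(y \right)} = \frac{5}{3} + 2 y^{2}$ ($Y{\left(y \right)} = \left(y^{2} + y y\right) + \frac{5}{3} = \left(y^{2} + y^{2}\right) + \frac{5}{3} = 2 y^{2} + \frac{5}{3} = \frac{5}{3} + 2 y^{2}$)
$X{\left(x,B \right)} = \frac{5}{3} + 2 x^{2}$
$X{\left(-4,8 \right)} 224 = \left(\frac{5}{3} + 2 \left(-4\right)^{2}\right) 224 = \left(\frac{5}{3} + 2 \cdot 16\right) 224 = \left(\frac{5}{3} + 32\right) 224 = \frac{101}{3} \cdot 224 = \frac{22624}{3}$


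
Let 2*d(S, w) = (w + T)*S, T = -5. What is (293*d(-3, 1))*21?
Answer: 36918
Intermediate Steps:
d(S, w) = S*(-5 + w)/2 (d(S, w) = ((w - 5)*S)/2 = ((-5 + w)*S)/2 = (S*(-5 + w))/2 = S*(-5 + w)/2)
(293*d(-3, 1))*21 = (293*((1/2)*(-3)*(-5 + 1)))*21 = (293*((1/2)*(-3)*(-4)))*21 = (293*6)*21 = 1758*21 = 36918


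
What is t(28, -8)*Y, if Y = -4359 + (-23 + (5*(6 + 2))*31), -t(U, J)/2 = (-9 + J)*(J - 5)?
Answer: 1388764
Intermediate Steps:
t(U, J) = -2*(-9 + J)*(-5 + J) (t(U, J) = -2*(-9 + J)*(J - 5) = -2*(-9 + J)*(-5 + J))
Y = -3142 (Y = -4359 + (-23 + (5*8)*31) = -4359 + (-23 + 40*31) = -4359 + (-23 + 1240) = -4359 + 1217 = -3142)
t(28, -8)*Y = (-90 - 2*(-8)² + 28*(-8))*(-3142) = (-90 - 2*64 - 224)*(-3142) = (-90 - 128 - 224)*(-3142) = -442*(-3142) = 1388764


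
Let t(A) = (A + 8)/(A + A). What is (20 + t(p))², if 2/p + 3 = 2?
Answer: 1369/4 ≈ 342.25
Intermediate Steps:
p = -2 (p = 2/(-3 + 2) = 2/(-1) = 2*(-1) = -2)
t(A) = (8 + A)/(2*A) (t(A) = (8 + A)/((2*A)) = (8 + A)*(1/(2*A)) = (8 + A)/(2*A))
(20 + t(p))² = (20 + (½)*(8 - 2)/(-2))² = (20 + (½)*(-½)*6)² = (20 - 3/2)² = (37/2)² = 1369/4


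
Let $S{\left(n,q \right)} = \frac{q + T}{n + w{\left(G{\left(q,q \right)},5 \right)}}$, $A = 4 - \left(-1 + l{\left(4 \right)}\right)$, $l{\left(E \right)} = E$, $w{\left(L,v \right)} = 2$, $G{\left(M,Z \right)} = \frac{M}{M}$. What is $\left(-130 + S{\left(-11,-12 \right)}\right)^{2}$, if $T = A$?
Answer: $\frac{1343281}{81} \approx 16584.0$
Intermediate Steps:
$G{\left(M,Z \right)} = 1$
$A = 1$ ($A = 4 + \left(1 - 4\right) = 4 - 3 = 1$)
$T = 1$
$S{\left(n,q \right)} = \frac{1 + q}{2 + n}$ ($S{\left(n,q \right)} = \frac{q + 1}{n + 2} = \frac{1 + q}{2 + n}$)
$\left(-130 + S{\left(-11,-12 \right)}\right)^{2} = \left(-130 + \frac{1 - 12}{2 - 11}\right)^{2} = \left(-130 + \frac{1}{-9} \left(-11\right)\right)^{2} = \left(-130 - - \frac{11}{9}\right)^{2} = \left(-130 + \frac{11}{9}\right)^{2} = \left(- \frac{1159}{9}\right)^{2} = \frac{1343281}{81}$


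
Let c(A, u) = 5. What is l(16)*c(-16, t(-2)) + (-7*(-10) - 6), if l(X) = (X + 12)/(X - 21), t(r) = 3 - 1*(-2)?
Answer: 36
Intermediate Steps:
t(r) = 5 (t(r) = 3 + 2 = 5)
l(X) = (12 + X)/(-21 + X)
l(16)*c(-16, t(-2)) + (-7*(-10) - 6) = ((12 + 16)/(-21 + 16))*5 + (-7*(-10) - 6) = (28/(-5))*5 + (70 - 6) = -⅕*28*5 + 64 = -28/5*5 + 64 = -28 + 64 = 36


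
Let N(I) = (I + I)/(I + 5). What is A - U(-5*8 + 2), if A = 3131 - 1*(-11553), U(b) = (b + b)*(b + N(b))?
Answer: 395044/33 ≈ 11971.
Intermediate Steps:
N(I) = 2*I/(5 + I) (N(I) = (2*I)/(5 + I) = 2*I/(5 + I))
U(b) = 2*b*(b + 2*b/(5 + b)) (U(b) = (b + b)*(b + 2*b/(5 + b)) = (2*b)*(b + 2*b/(5 + b)) = 2*b*(b + 2*b/(5 + b)))
A = 14684 (A = 3131 + 11553 = 14684)
A - U(-5*8 + 2) = 14684 - 2*(-5*8 + 2)²*(7 + (-5*8 + 2))/(5 + (-5*8 + 2)) = 14684 - 2*(-40 + 2)²*(7 + (-40 + 2))/(5 + (-40 + 2)) = 14684 - 2*(-38)²*(7 - 38)/(5 - 38) = 14684 - 2*1444*(-31)/(-33) = 14684 - 2*1444*(-1)*(-31)/33 = 14684 - 1*89528/33 = 14684 - 89528/33 = 395044/33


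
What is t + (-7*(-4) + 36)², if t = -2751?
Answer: 1345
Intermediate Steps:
t + (-7*(-4) + 36)² = -2751 + (-7*(-4) + 36)² = -2751 + (28 + 36)² = -2751 + 64² = -2751 + 4096 = 1345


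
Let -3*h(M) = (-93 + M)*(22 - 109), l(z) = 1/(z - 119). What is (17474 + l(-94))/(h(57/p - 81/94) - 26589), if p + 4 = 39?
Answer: -12245251690/20507165649 ≈ -0.59712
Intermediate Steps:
p = 35 (p = -4 + 39 = 35)
l(z) = 1/(-119 + z)
h(M) = -2697 + 29*M (h(M) = -(-93 + M)*(22 - 109)/3 = -(-93 + M)*(-87)/3 = -(8091 - 87*M)/3 = -2697 + 29*M)
(17474 + l(-94))/(h(57/p - 81/94) - 26589) = (17474 + 1/(-119 - 94))/((-2697 + 29*(57/35 - 81/94)) - 26589) = (17474 + 1/(-213))/((-2697 + 29*(57*(1/35) - 81*1/94)) - 26589) = (17474 - 1/213)/((-2697 + 29*(57/35 - 81/94)) - 26589) = 3721961/(213*((-2697 + 29*(2523/3290)) - 26589)) = 3721961/(213*((-2697 + 73167/3290) - 26589)) = 3721961/(213*(-8799963/3290 - 26589)) = 3721961/(213*(-96277773/3290)) = (3721961/213)*(-3290/96277773) = -12245251690/20507165649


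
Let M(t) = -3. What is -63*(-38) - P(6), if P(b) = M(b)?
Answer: 2397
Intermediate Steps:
P(b) = -3
-63*(-38) - P(6) = -63*(-38) - 1*(-3) = 2394 + 3 = 2397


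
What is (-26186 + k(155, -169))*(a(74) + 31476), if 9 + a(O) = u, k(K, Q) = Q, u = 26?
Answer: -829998015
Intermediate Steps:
a(O) = 17 (a(O) = -9 + 26 = 17)
(-26186 + k(155, -169))*(a(74) + 31476) = (-26186 - 169)*(17 + 31476) = -26355*31493 = -829998015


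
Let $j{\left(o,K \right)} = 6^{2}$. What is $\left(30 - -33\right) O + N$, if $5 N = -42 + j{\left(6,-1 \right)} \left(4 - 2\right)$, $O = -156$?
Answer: $-9822$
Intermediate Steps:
$j{\left(o,K \right)} = 36$
$N = 6$ ($N = \frac{-42 + 36 \left(4 - 2\right)}{5} = \frac{-42 + 36 \cdot 2}{5} = \frac{-42 + 72}{5} = \frac{1}{5} \cdot 30 = 6$)
$\left(30 - -33\right) O + N = \left(30 - -33\right) \left(-156\right) + 6 = \left(30 + 33\right) \left(-156\right) + 6 = 63 \left(-156\right) + 6 = -9828 + 6 = -9822$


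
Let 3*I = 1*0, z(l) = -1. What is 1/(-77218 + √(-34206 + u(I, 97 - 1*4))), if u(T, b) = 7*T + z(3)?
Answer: -77218/5962653731 - I*√34207/5962653731 ≈ -1.295e-5 - 3.1018e-8*I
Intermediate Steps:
I = 0 (I = (1*0)/3 = (⅓)*0 = 0)
u(T, b) = -1 + 7*T (u(T, b) = 7*T - 1 = -1 + 7*T)
1/(-77218 + √(-34206 + u(I, 97 - 1*4))) = 1/(-77218 + √(-34206 + (-1 + 7*0))) = 1/(-77218 + √(-34206 + (-1 + 0))) = 1/(-77218 + √(-34206 - 1)) = 1/(-77218 + √(-34207)) = 1/(-77218 + I*√34207)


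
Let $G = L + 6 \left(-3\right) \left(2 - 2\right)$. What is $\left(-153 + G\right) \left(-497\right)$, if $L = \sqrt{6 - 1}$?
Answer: $76041 - 497 \sqrt{5} \approx 74930.0$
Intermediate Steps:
$L = \sqrt{5} \approx 2.2361$
$G = \sqrt{5}$ ($G = \sqrt{5} + 6 \left(-3\right) \left(2 - 2\right) = \sqrt{5} - 0 = \sqrt{5} + 0 = \sqrt{5} \approx 2.2361$)
$\left(-153 + G\right) \left(-497\right) = \left(-153 + \sqrt{5}\right) \left(-497\right) = 76041 - 497 \sqrt{5}$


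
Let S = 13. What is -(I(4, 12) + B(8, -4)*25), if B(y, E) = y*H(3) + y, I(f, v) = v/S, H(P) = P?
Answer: -10412/13 ≈ -800.92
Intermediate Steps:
I(f, v) = v/13
B(y, E) = 4*y (B(y, E) = y*3 + y = 3*y + y = 4*y)
-(I(4, 12) + B(8, -4)*25) = -((1/13)*12 + (4*8)*25) = -(12/13 + 32*25) = -(12/13 + 800) = -1*10412/13 = -10412/13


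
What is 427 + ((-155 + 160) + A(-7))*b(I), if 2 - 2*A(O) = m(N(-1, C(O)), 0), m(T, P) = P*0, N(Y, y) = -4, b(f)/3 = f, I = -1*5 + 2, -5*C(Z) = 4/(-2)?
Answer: 373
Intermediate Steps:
C(Z) = 2/5 (C(Z) = -4/(5*(-2)) = -4*(-1)/(5*2) = -1/5*(-2) = 2/5)
I = -3 (I = -5 + 2 = -3)
b(f) = 3*f
m(T, P) = 0
A(O) = 1 (A(O) = 1 - 1/2*0 = 1 + 0 = 1)
427 + ((-155 + 160) + A(-7))*b(I) = 427 + ((-155 + 160) + 1)*(3*(-3)) = 427 + (5 + 1)*(-9) = 427 + 6*(-9) = 427 - 54 = 373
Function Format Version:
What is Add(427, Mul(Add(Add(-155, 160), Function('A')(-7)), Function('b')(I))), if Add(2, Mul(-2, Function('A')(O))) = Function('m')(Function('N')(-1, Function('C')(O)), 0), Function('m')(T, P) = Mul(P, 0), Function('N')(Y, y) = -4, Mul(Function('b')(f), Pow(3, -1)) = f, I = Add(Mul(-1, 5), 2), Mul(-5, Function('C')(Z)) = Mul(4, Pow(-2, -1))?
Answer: 373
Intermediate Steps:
Function('C')(Z) = Rational(2, 5) (Function('C')(Z) = Mul(Rational(-1, 5), Mul(4, Pow(-2, -1))) = Mul(Rational(-1, 5), Mul(4, Rational(-1, 2))) = Mul(Rational(-1, 5), -2) = Rational(2, 5))
I = -3 (I = Add(-5, 2) = -3)
Function('b')(f) = Mul(3, f)
Function('m')(T, P) = 0
Function('A')(O) = 1 (Function('A')(O) = Add(1, Mul(Rational(-1, 2), 0)) = Add(1, 0) = 1)
Add(427, Mul(Add(Add(-155, 160), Function('A')(-7)), Function('b')(I))) = Add(427, Mul(Add(Add(-155, 160), 1), Mul(3, -3))) = Add(427, Mul(Add(5, 1), -9)) = Add(427, Mul(6, -9)) = Add(427, -54) = 373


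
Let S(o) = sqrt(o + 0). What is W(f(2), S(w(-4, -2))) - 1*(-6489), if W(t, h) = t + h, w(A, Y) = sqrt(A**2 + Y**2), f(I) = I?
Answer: 6491 + sqrt(2)*5**(1/4) ≈ 6493.1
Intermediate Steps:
S(o) = sqrt(o)
W(t, h) = h + t
W(f(2), S(w(-4, -2))) - 1*(-6489) = (sqrt(sqrt((-4)**2 + (-2)**2)) + 2) - 1*(-6489) = (sqrt(sqrt(16 + 4)) + 2) + 6489 = (sqrt(sqrt(20)) + 2) + 6489 = (sqrt(2*sqrt(5)) + 2) + 6489 = (sqrt(2)*5**(1/4) + 2) + 6489 = (2 + sqrt(2)*5**(1/4)) + 6489 = 6491 + sqrt(2)*5**(1/4)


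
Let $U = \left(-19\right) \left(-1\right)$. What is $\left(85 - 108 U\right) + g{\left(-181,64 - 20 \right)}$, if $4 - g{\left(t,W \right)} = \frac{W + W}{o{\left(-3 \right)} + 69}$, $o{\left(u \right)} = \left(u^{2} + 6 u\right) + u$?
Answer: $- \frac{111979}{57} \approx -1964.5$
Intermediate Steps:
$U = 19$
$o{\left(u \right)} = u^{2} + 7 u$
$g{\left(t,W \right)} = 4 - \frac{2 W}{57}$ ($g{\left(t,W \right)} = 4 - \frac{W + W}{- 3 \left(7 - 3\right) + 69} = 4 - \frac{2 W}{\left(-3\right) 4 + 69} = 4 - \frac{2 W}{-12 + 69} = 4 - \frac{2 W}{57}$)
$\left(85 - 108 U\right) + g{\left(-181,64 - 20 \right)} = \left(85 - 2052\right) + \left(4 - \frac{2 \left(64 - 20\right)}{57}\right) = \left(85 - 2052\right) + \left(4 - \frac{88}{57}\right) = -1967 + \left(4 - \frac{88}{57}\right) = -1967 + \frac{140}{57} = - \frac{111979}{57}$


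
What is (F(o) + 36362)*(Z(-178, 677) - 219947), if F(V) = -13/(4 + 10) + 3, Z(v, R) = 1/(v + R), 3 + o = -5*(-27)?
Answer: -27937602031272/3493 ≈ -7.9982e+9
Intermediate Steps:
o = 132 (o = -3 - 5*(-27) = -3 + 135 = 132)
Z(v, R) = 1/(R + v)
F(V) = 29/14 (F(V) = -13/14 + 3 = 29/14)
(F(o) + 36362)*(Z(-178, 677) - 219947) = (29/14 + 36362)*(1/(677 - 178) - 219947) = 509097*(1/499 - 219947)/14 = (509097/14)*(-109753552/499) = -27937602031272/3493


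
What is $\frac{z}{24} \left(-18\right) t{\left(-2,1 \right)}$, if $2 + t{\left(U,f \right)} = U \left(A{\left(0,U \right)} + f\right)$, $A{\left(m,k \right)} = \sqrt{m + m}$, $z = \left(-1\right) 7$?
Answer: $-21$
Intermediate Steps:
$z = -7$
$A{\left(m,k \right)} = \sqrt{2} \sqrt{m}$ ($A{\left(m,k \right)} = \sqrt{2 m} = \sqrt{2} \sqrt{m}$)
$t{\left(U,f \right)} = -2 + U f$ ($t{\left(U,f \right)} = -2 + U \left(\sqrt{2} \sqrt{0} + f\right) = -2 + U \left(\sqrt{2} \cdot 0 + f\right) = -2 + U \left(0 + f\right) = -2 + U f$)
$\frac{z}{24} \left(-18\right) t{\left(-2,1 \right)} = - \frac{7}{24} \left(-18\right) \left(-2 - 2\right) = \left(-7\right) \frac{1}{24} \left(-18\right) \left(-2 - 2\right) = \left(- \frac{7}{24}\right) \left(-18\right) \left(-4\right) = \frac{21}{4} \left(-4\right) = -21$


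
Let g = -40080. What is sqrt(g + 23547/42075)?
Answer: I*sqrt(315346038711)/2805 ≈ 200.2*I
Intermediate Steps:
sqrt(g + 23547/42075) = sqrt(-40080 + 23547/42075) = sqrt(-40080 + 23547*(1/42075)) = sqrt(-40080 + 7849/14025) = sqrt(-562114151/14025) = I*sqrt(315346038711)/2805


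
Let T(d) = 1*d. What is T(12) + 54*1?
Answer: 66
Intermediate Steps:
T(d) = d
T(12) + 54*1 = 12 + 54*1 = 12 + 54 = 66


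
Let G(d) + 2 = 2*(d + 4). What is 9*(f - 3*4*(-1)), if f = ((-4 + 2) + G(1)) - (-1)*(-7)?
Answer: 99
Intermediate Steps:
G(d) = 6 + 2*d (G(d) = -2 + 2*(d + 4) = -2 + 2*(4 + d) = -2 + (8 + 2*d) = 6 + 2*d)
f = -1 (f = ((-4 + 2) + (6 + 2*1)) - (-1)*(-7) = (-2 + (6 + 2)) - 1*7 = (-2 + 8) - 7 = 6 - 7 = -1)
9*(f - 3*4*(-1)) = 9*(-1 - 3*4*(-1)) = 9*(-1 - 12*(-1)) = 9*(-1 + 12) = 9*11 = 99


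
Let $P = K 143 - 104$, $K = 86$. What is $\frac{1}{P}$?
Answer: $\frac{1}{12194} \approx 8.2007 \cdot 10^{-5}$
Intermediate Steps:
$P = 12194$ ($P = 86 \cdot 143 - 104 = 12298 - 104 = 12194$)
$\frac{1}{P} = \frac{1}{12194}$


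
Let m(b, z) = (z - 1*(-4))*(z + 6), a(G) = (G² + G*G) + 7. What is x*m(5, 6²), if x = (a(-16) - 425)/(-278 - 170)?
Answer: -705/2 ≈ -352.50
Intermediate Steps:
a(G) = 7 + 2*G² (a(G) = (G² + G²) + 7 = 2*G² + 7 = 7 + 2*G²)
m(b, z) = (4 + z)*(6 + z) (m(b, z) = (z + 4)*(6 + z) = (4 + z)*(6 + z))
x = -47/224 (x = ((7 + 2*(-16)²) - 425)/(-278 - 170) = ((7 + 2*256) - 425)/(-448) = ((7 + 512) - 425)*(-1/448) = (519 - 425)*(-1/448) = 94*(-1/448) = -47/224 ≈ -0.20982)
x*m(5, 6²) = -47*(24 + (6²)² + 10*6²)/224 = -47*(24 + 36² + 10*36)/224 = -47*(24 + 1296 + 360)/224 = -47/224*1680 = -705/2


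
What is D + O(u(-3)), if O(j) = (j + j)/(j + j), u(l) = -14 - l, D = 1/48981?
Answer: 48982/48981 ≈ 1.0000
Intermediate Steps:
D = 1/48981 ≈ 2.0416e-5
O(j) = 1 (O(j) = (2*j)/((2*j)) = (2*j)*(1/(2*j)) = 1)
D + O(u(-3)) = 1/48981 + 1 = 48982/48981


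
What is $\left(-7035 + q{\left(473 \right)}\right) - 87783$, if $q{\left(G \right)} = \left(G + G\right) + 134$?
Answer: $-93738$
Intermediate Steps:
$q{\left(G \right)} = 134 + 2 G$ ($q{\left(G \right)} = 2 G + 134 = 134 + 2 G$)
$\left(-7035 + q{\left(473 \right)}\right) - 87783 = \left(-7035 + \left(134 + 2 \cdot 473\right)\right) - 87783 = \left(-7035 + \left(134 + 946\right)\right) + \left(-111213 + 23430\right) = \left(-7035 + 1080\right) - 87783 = -5955 - 87783 = -93738$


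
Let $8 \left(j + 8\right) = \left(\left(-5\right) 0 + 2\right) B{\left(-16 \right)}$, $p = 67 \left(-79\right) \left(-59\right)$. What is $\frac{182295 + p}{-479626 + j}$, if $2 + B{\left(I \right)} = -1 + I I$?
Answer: $- \frac{1978328}{1918283} \approx -1.0313$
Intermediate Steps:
$B{\left(I \right)} = -3 + I^{2}$ ($B{\left(I \right)} = -2 + \left(-1 + I I\right) = -2 + \left(-1 + I^{2}\right) = -3 + I^{2}$)
$p = 312287$ ($p = \left(-5293\right) \left(-59\right) = 312287$)
$j = \frac{221}{4}$ ($j = -8 + \frac{\left(\left(-5\right) 0 + 2\right) \left(-3 + \left(-16\right)^{2}\right)}{8} = -8 + \frac{\left(0 + 2\right) \left(-3 + 256\right)}{8} = -8 + \frac{2 \cdot 253}{8} = -8 + \frac{1}{8} \cdot 506 = -8 + \frac{253}{4} = \frac{221}{4} \approx 55.25$)
$\frac{182295 + p}{-479626 + j} = \frac{182295 + 312287}{-479626 + \frac{221}{4}} = \frac{494582}{- \frac{1918283}{4}} = 494582 \left(- \frac{4}{1918283}\right) = - \frac{1978328}{1918283}$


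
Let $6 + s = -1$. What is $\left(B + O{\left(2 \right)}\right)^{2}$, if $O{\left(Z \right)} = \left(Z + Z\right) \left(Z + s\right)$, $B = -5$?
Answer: $625$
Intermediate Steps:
$s = -7$ ($s = -6 - 1 = -7$)
$O{\left(Z \right)} = 2 Z \left(-7 + Z\right)$ ($O{\left(Z \right)} = \left(Z + Z\right) \left(Z - 7\right) = 2 Z \left(-7 + Z\right)$)
$\left(B + O{\left(2 \right)}\right)^{2} = \left(-5 + 2 \cdot 2 \left(-7 + 2\right)\right)^{2} = \left(-5 + 2 \cdot 2 \left(-5\right)\right)^{2} = \left(-5 - 20\right)^{2} = \left(-25\right)^{2} = 625$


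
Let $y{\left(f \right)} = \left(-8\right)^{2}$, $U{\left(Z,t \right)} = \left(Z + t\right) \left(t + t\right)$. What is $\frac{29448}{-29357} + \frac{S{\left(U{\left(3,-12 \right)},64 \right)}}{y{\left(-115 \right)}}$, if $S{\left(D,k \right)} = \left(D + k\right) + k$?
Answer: $\frac{1026767}{234856} \approx 4.3719$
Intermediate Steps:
$U{\left(Z,t \right)} = 2 t \left(Z + t\right)$ ($U{\left(Z,t \right)} = \left(Z + t\right) 2 t = 2 t \left(Z + t\right)$)
$S{\left(D,k \right)} = D + 2 k$
$y{\left(f \right)} = 64$
$\frac{29448}{-29357} + \frac{S{\left(U{\left(3,-12 \right)},64 \right)}}{y{\left(-115 \right)}} = \frac{29448}{-29357} + \frac{2 \left(-12\right) \left(3 - 12\right) + 2 \cdot 64}{64} = 29448 \left(- \frac{1}{29357}\right) + \left(2 \left(-12\right) \left(-9\right) + 128\right) \frac{1}{64} = - \frac{29448}{29357} + \left(216 + 128\right) \frac{1}{64} = - \frac{29448}{29357} + 344 \cdot \frac{1}{64} = - \frac{29448}{29357} + \frac{43}{8} = \frac{1026767}{234856}$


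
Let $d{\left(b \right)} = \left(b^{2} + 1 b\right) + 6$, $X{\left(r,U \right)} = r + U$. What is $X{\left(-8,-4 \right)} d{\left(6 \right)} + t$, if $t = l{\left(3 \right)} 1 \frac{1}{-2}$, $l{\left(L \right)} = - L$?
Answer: $- \frac{1149}{2} \approx -574.5$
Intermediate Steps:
$X{\left(r,U \right)} = U + r$
$d{\left(b \right)} = 6 + b + b^{2}$ ($d{\left(b \right)} = \left(b^{2} + b\right) + 6 = \left(b + b^{2}\right) + 6 = 6 + b + b^{2}$)
$t = \frac{3}{2}$ ($t = \left(-1\right) 3 \cdot 1 \frac{1}{-2} = - 3 \cdot 1 \left(- \frac{1}{2}\right) = \left(-3\right) \left(- \frac{1}{2}\right) = \frac{3}{2} \approx 1.5$)
$X{\left(-8,-4 \right)} d{\left(6 \right)} + t = \left(-4 - 8\right) \left(6 + 6 + 6^{2}\right) + \frac{3}{2} = - 12 \left(6 + 6 + 36\right) + \frac{3}{2} = \left(-12\right) 48 + \frac{3}{2} = -576 + \frac{3}{2} = - \frac{1149}{2}$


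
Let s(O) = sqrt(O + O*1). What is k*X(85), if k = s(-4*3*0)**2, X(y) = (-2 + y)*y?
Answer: 0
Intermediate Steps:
X(y) = y*(-2 + y)
s(O) = sqrt(2)*sqrt(O) (s(O) = sqrt(O + O) = sqrt(2*O) = sqrt(2)*sqrt(O))
k = 0 (k = (sqrt(2)*sqrt(-4*3*0))**2 = (sqrt(2)*sqrt(-12*0))**2 = (sqrt(2)*sqrt(0))**2 = (sqrt(2)*0)**2 = 0**2 = 0)
k*X(85) = 0*(85*(-2 + 85)) = 0*(85*83) = 0*7055 = 0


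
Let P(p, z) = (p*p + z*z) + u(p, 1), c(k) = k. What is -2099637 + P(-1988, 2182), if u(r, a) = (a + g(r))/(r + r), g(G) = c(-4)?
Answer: 26295796859/3976 ≈ 6.6136e+6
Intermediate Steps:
g(G) = -4
u(r, a) = (-4 + a)/(2*r) (u(r, a) = (a - 4)/(r + r) = (-4 + a)/((2*r)) = (-4 + a)*(1/(2*r)) = (-4 + a)/(2*r))
P(p, z) = p² + z² - 3/(2*p) (P(p, z) = (p*p + z*z) + (-4 + 1)/(2*p) = (p² + z²) + (½)*(-3)/p = (p² + z²) - 3/(2*p) = p² + z² - 3/(2*p))
-2099637 + P(-1988, 2182) = -2099637 + ((-1988)² + 2182² - 3/2/(-1988)) = -2099637 + (3952144 + 4761124 - 3/2*(-1/1988)) = -2099637 + (3952144 + 4761124 + 3/3976) = -2099637 + 34643953571/3976 = 26295796859/3976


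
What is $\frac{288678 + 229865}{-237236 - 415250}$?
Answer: $- \frac{518543}{652486} \approx -0.79472$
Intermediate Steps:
$\frac{288678 + 229865}{-237236 - 415250} = \frac{518543}{-652486} = 518543 \left(- \frac{1}{652486}\right) = - \frac{518543}{652486}$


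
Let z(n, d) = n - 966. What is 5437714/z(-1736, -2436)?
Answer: -2718857/1351 ≈ -2012.5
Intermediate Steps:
z(n, d) = -966 + n
5437714/z(-1736, -2436) = 5437714/(-966 - 1736) = 5437714/(-2702) = 5437714*(-1/2702) = -2718857/1351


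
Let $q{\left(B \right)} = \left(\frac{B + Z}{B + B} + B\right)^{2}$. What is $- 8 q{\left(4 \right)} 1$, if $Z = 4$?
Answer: $-200$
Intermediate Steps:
$q{\left(B \right)} = \left(B + \frac{4 + B}{2 B}\right)^{2}$ ($q{\left(B \right)} = \left(\frac{B + 4}{B + B} + B\right)^{2} = \left(\frac{4 + B}{2 B} + B\right)^{2} = \left(B + \frac{4 + B}{2 B}\right)^{2}$)
$- 8 q{\left(4 \right)} 1 = - 8 \frac{\left(4 + 4 + 2 \cdot 4^{2}\right)^{2}}{4 \cdot 16} \cdot 1 = - 8 \cdot \frac{1}{4} \cdot \frac{1}{16} \left(4 + 4 + 2 \cdot 16\right)^{2} \cdot 1 = - 8 \cdot \frac{1}{4} \cdot \frac{1}{16} \left(4 + 4 + 32\right)^{2} \cdot 1 = - 8 \cdot \frac{1}{4} \cdot \frac{1}{16} \cdot 40^{2} \cdot 1 = - 8 \cdot \frac{1}{4} \cdot \frac{1}{16} \cdot 1600 \cdot 1 = \left(-8\right) 25 \cdot 1 = \left(-200\right) 1 = -200$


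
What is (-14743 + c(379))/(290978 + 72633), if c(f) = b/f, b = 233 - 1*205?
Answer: -5587569/137808569 ≈ -0.040546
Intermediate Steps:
b = 28 (b = 233 - 205 = 28)
c(f) = 28/f
(-14743 + c(379))/(290978 + 72633) = (-14743 + 28/379)/(290978 + 72633) = (-14743 + 28*(1/379))/363611 = (-14743 + 28/379)*(1/363611) = -5587569/379*1/363611 = -5587569/137808569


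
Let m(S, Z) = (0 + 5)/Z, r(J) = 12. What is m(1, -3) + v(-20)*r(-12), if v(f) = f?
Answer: -725/3 ≈ -241.67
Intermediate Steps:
m(S, Z) = 5/Z
m(1, -3) + v(-20)*r(-12) = 5/(-3) - 20*12 = 5*(-⅓) - 240 = -5/3 - 240 = -725/3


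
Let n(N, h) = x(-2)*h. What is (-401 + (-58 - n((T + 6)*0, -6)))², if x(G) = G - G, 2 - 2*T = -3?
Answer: 210681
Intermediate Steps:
T = 5/2 (T = 1 - ½*(-3) = 1 + 3/2 = 5/2 ≈ 2.5000)
x(G) = 0
n(N, h) = 0 (n(N, h) = 0*h = 0)
(-401 + (-58 - n((T + 6)*0, -6)))² = (-401 + (-58 - 1*0))² = (-401 + (-58 + 0))² = (-401 - 58)² = (-459)² = 210681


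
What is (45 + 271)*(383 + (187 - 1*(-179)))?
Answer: 236684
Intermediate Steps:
(45 + 271)*(383 + (187 - 1*(-179))) = 316*(383 + (187 + 179)) = 316*(383 + 366) = 316*749 = 236684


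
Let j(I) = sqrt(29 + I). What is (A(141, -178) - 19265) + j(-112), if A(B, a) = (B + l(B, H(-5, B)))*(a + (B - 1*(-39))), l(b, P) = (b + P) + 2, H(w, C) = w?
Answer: -18707 + I*sqrt(83) ≈ -18707.0 + 9.1104*I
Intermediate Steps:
l(b, P) = 2 + P + b (l(b, P) = (P + b) + 2 = 2 + P + b)
A(B, a) = (-3 + 2*B)*(39 + B + a) (A(B, a) = (B + (2 - 5 + B))*(a + (B - 1*(-39))) = (B + (-3 + B))*(a + (B + 39)) = (-3 + 2*B)*(a + (39 + B)) = (-3 + 2*B)*(39 + B + a))
(A(141, -178) - 19265) + j(-112) = ((-117 - 3*(-178) + 2*141**2 + 75*141 + 2*141*(-178)) - 19265) + sqrt(29 - 112) = ((-117 + 534 + 2*19881 + 10575 - 50196) - 19265) + sqrt(-83) = ((-117 + 534 + 39762 + 10575 - 50196) - 19265) + I*sqrt(83) = (558 - 19265) + I*sqrt(83) = -18707 + I*sqrt(83)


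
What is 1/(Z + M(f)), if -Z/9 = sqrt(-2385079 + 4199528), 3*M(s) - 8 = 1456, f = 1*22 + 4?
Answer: -488/146732225 - 9*sqrt(1814449)/146732225 ≈ -8.5947e-5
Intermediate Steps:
f = 26 (f = 22 + 4 = 26)
M(s) = 488 (M(s) = 8/3 + (1/3)*1456 = 8/3 + 1456/3 = 488)
Z = -9*sqrt(1814449) (Z = -9*sqrt(-2385079 + 4199528) = -9*sqrt(1814449) ≈ -12123.)
1/(Z + M(f)) = 1/(-9*sqrt(1814449) + 488) = 1/(488 - 9*sqrt(1814449))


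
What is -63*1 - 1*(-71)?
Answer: 8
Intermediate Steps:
-63*1 - 1*(-71) = -63 + 71 = 8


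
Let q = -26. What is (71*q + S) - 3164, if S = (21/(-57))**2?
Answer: -1808561/361 ≈ -5009.9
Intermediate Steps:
S = 49/361 (S = (21*(-1/57))**2 = (-7/19)**2 = 49/361 ≈ 0.13573)
(71*q + S) - 3164 = (71*(-26) + 49/361) - 3164 = (-1846 + 49/361) - 3164 = -666357/361 - 3164 = -1808561/361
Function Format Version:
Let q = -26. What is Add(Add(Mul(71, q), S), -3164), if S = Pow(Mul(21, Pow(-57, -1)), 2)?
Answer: Rational(-1808561, 361) ≈ -5009.9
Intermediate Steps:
S = Rational(49, 361) (S = Pow(Mul(21, Rational(-1, 57)), 2) = Pow(Rational(-7, 19), 2) = Rational(49, 361) ≈ 0.13573)
Add(Add(Mul(71, q), S), -3164) = Add(Add(Mul(71, -26), Rational(49, 361)), -3164) = Add(Add(-1846, Rational(49, 361)), -3164) = Add(Rational(-666357, 361), -3164) = Rational(-1808561, 361)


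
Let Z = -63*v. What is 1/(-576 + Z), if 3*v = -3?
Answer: -1/513 ≈ -0.0019493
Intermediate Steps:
v = -1 (v = (⅓)*(-3) = -1)
Z = 63 (Z = -63*(-1) = 63)
1/(-576 + Z) = 1/(-576 + 63) = 1/(-513) = -1/513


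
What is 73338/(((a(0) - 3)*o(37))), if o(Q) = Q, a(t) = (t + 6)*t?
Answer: -24446/37 ≈ -660.70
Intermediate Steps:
a(t) = t*(6 + t) (a(t) = (6 + t)*t = t*(6 + t))
73338/(((a(0) - 3)*o(37))) = 73338/(((0*(6 + 0) - 3)*37)) = 73338/(((0*6 - 3)*37)) = 73338/(((0 - 3)*37)) = 73338/((-3*37)) = 73338/(-111) = 73338*(-1/111) = -24446/37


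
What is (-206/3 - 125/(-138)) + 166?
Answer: 4519/46 ≈ 98.239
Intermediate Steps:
(-206/3 - 125/(-138)) + 166 = (-206*⅓ - 125*(-1/138)) + 166 = (-206/3 + 125/138) + 166 = -3117/46 + 166 = 4519/46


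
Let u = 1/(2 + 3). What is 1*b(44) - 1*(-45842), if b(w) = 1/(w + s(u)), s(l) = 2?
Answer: 2108733/46 ≈ 45842.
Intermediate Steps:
u = 1/5 ≈ 0.20000
b(w) = 1/(2 + w) (b(w) = 1/(w + 2) = 1/(2 + w))
1*b(44) - 1*(-45842) = 1/(2 + 44) - 1*(-45842) = 1/46 + 45842 = 2108733/46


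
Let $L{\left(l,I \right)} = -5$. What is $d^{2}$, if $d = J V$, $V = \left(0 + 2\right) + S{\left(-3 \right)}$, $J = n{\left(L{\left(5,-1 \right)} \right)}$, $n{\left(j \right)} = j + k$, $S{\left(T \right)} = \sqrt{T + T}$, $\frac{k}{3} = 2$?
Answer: $\left(2 + i \sqrt{6}\right)^{2} \approx -2.0 + 9.798 i$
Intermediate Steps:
$k = 6$ ($k = 3 \cdot 2 = 6$)
$S{\left(T \right)} = \sqrt{2} \sqrt{T}$ ($S{\left(T \right)} = \sqrt{2 T} = \sqrt{2} \sqrt{T}$)
$n{\left(j \right)} = 6 + j$ ($n{\left(j \right)} = j + 6 = 6 + j$)
$J = 1$ ($J = 6 - 5 = 1$)
$V = 2 + i \sqrt{6}$ ($V = \left(0 + 2\right) + \sqrt{2} \sqrt{-3} = 2 + \sqrt{2} i \sqrt{3} = 2 + i \sqrt{6} \approx 2.0 + 2.4495 i$)
$d = 2 + i \sqrt{6}$ ($d = 1 \left(2 + i \sqrt{6}\right) = 2 + i \sqrt{6} \approx 2.0 + 2.4495 i$)
$d^{2} = \left(2 + i \sqrt{6}\right)^{2}$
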